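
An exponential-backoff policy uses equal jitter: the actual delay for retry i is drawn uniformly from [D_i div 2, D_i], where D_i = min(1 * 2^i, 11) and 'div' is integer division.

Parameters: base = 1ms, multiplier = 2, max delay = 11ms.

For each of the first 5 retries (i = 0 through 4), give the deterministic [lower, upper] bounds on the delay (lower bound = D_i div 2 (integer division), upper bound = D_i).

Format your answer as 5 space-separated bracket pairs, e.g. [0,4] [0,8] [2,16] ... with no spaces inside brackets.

Computing bounds per retry:
  i=0: D_i=min(1*2^0,11)=1, bounds=[0,1]
  i=1: D_i=min(1*2^1,11)=2, bounds=[1,2]
  i=2: D_i=min(1*2^2,11)=4, bounds=[2,4]
  i=3: D_i=min(1*2^3,11)=8, bounds=[4,8]
  i=4: D_i=min(1*2^4,11)=11, bounds=[5,11]

Answer: [0,1] [1,2] [2,4] [4,8] [5,11]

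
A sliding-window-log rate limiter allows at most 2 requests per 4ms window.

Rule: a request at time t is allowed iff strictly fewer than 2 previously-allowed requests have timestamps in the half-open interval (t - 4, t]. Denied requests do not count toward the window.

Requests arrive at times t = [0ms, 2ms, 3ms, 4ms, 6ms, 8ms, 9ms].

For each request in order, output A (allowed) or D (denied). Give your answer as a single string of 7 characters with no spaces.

Answer: AADAAAD

Derivation:
Tracking allowed requests in the window:
  req#1 t=0ms: ALLOW
  req#2 t=2ms: ALLOW
  req#3 t=3ms: DENY
  req#4 t=4ms: ALLOW
  req#5 t=6ms: ALLOW
  req#6 t=8ms: ALLOW
  req#7 t=9ms: DENY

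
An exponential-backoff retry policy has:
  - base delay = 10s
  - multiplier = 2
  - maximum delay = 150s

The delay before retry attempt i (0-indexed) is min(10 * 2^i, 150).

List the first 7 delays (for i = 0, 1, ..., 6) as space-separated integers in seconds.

Computing each delay:
  i=0: min(10*2^0, 150) = 10
  i=1: min(10*2^1, 150) = 20
  i=2: min(10*2^2, 150) = 40
  i=3: min(10*2^3, 150) = 80
  i=4: min(10*2^4, 150) = 150
  i=5: min(10*2^5, 150) = 150
  i=6: min(10*2^6, 150) = 150

Answer: 10 20 40 80 150 150 150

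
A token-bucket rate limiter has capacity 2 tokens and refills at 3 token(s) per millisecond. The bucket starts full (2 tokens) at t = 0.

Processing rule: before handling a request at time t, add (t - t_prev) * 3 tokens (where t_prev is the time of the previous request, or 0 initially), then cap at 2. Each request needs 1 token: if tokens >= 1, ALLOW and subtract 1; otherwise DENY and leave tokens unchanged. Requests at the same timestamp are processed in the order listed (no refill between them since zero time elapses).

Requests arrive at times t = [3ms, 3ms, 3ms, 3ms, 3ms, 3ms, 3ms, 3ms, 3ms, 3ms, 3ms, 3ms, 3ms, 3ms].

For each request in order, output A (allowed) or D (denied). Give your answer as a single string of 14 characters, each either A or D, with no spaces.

Simulating step by step:
  req#1 t=3ms: ALLOW
  req#2 t=3ms: ALLOW
  req#3 t=3ms: DENY
  req#4 t=3ms: DENY
  req#5 t=3ms: DENY
  req#6 t=3ms: DENY
  req#7 t=3ms: DENY
  req#8 t=3ms: DENY
  req#9 t=3ms: DENY
  req#10 t=3ms: DENY
  req#11 t=3ms: DENY
  req#12 t=3ms: DENY
  req#13 t=3ms: DENY
  req#14 t=3ms: DENY

Answer: AADDDDDDDDDDDD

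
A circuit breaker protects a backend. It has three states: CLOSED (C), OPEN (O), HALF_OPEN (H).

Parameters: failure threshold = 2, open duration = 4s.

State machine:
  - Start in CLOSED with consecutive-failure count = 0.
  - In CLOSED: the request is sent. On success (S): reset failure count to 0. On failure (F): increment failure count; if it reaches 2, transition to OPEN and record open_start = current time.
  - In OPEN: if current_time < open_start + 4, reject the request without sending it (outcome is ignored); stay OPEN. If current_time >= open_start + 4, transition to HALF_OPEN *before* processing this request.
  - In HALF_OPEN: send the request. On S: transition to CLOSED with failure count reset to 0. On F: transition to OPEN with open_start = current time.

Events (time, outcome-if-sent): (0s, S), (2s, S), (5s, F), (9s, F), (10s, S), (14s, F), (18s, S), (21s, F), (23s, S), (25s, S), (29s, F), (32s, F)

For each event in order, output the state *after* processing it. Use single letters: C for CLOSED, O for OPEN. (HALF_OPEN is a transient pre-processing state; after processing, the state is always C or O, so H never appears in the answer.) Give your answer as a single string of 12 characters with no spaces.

Answer: CCCOOOCCCCCO

Derivation:
State after each event:
  event#1 t=0s outcome=S: state=CLOSED
  event#2 t=2s outcome=S: state=CLOSED
  event#3 t=5s outcome=F: state=CLOSED
  event#4 t=9s outcome=F: state=OPEN
  event#5 t=10s outcome=S: state=OPEN
  event#6 t=14s outcome=F: state=OPEN
  event#7 t=18s outcome=S: state=CLOSED
  event#8 t=21s outcome=F: state=CLOSED
  event#9 t=23s outcome=S: state=CLOSED
  event#10 t=25s outcome=S: state=CLOSED
  event#11 t=29s outcome=F: state=CLOSED
  event#12 t=32s outcome=F: state=OPEN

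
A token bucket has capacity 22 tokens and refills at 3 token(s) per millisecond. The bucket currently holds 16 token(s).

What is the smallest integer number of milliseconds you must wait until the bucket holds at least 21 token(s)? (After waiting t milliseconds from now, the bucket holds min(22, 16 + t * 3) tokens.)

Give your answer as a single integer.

Need 16 + t * 3 >= 21, so t >= 5/3.
Smallest integer t = ceil(5/3) = 2.

Answer: 2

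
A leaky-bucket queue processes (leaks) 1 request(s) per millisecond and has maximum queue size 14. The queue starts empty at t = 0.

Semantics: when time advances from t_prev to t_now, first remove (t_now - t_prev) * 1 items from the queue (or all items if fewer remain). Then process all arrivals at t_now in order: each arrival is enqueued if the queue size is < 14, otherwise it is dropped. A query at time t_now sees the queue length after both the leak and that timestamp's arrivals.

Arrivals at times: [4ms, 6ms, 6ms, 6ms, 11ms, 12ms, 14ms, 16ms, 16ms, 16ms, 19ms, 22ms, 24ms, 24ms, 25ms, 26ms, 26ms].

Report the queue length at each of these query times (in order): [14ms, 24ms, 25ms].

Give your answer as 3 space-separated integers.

Queue lengths at query times:
  query t=14ms: backlog = 1
  query t=24ms: backlog = 2
  query t=25ms: backlog = 2

Answer: 1 2 2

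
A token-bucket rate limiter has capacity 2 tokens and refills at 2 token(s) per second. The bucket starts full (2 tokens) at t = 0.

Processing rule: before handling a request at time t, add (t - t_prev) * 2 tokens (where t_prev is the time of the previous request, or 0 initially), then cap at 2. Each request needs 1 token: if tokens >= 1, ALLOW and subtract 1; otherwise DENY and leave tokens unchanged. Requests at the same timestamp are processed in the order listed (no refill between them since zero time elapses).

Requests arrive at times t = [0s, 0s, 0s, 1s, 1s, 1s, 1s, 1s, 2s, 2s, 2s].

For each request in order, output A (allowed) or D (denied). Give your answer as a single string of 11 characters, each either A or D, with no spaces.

Answer: AADAADDDAAD

Derivation:
Simulating step by step:
  req#1 t=0s: ALLOW
  req#2 t=0s: ALLOW
  req#3 t=0s: DENY
  req#4 t=1s: ALLOW
  req#5 t=1s: ALLOW
  req#6 t=1s: DENY
  req#7 t=1s: DENY
  req#8 t=1s: DENY
  req#9 t=2s: ALLOW
  req#10 t=2s: ALLOW
  req#11 t=2s: DENY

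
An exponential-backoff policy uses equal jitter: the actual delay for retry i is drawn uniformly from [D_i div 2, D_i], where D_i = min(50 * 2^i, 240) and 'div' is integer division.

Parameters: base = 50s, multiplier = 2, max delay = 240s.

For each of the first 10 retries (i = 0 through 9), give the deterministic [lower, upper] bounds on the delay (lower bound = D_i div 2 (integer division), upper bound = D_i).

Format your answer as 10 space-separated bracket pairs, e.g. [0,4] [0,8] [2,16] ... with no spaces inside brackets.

Computing bounds per retry:
  i=0: D_i=min(50*2^0,240)=50, bounds=[25,50]
  i=1: D_i=min(50*2^1,240)=100, bounds=[50,100]
  i=2: D_i=min(50*2^2,240)=200, bounds=[100,200]
  i=3: D_i=min(50*2^3,240)=240, bounds=[120,240]
  i=4: D_i=min(50*2^4,240)=240, bounds=[120,240]
  i=5: D_i=min(50*2^5,240)=240, bounds=[120,240]
  i=6: D_i=min(50*2^6,240)=240, bounds=[120,240]
  i=7: D_i=min(50*2^7,240)=240, bounds=[120,240]
  i=8: D_i=min(50*2^8,240)=240, bounds=[120,240]
  i=9: D_i=min(50*2^9,240)=240, bounds=[120,240]

Answer: [25,50] [50,100] [100,200] [120,240] [120,240] [120,240] [120,240] [120,240] [120,240] [120,240]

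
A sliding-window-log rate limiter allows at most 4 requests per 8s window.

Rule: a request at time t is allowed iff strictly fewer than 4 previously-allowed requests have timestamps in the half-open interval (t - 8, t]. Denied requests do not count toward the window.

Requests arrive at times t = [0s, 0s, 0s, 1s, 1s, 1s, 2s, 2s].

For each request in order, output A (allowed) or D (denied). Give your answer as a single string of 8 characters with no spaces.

Tracking allowed requests in the window:
  req#1 t=0s: ALLOW
  req#2 t=0s: ALLOW
  req#3 t=0s: ALLOW
  req#4 t=1s: ALLOW
  req#5 t=1s: DENY
  req#6 t=1s: DENY
  req#7 t=2s: DENY
  req#8 t=2s: DENY

Answer: AAAADDDD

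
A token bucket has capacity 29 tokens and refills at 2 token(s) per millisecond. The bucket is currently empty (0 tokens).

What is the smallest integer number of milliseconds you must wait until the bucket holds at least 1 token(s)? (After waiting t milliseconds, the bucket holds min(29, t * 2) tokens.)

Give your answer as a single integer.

Answer: 1

Derivation:
Need t * 2 >= 1, so t >= 1/2.
Smallest integer t = ceil(1/2) = 1.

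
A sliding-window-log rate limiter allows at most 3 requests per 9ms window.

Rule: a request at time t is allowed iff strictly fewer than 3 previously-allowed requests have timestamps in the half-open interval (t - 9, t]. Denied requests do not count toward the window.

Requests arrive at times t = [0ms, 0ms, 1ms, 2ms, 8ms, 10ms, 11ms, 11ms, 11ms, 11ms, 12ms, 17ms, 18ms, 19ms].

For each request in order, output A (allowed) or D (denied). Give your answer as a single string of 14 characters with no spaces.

Tracking allowed requests in the window:
  req#1 t=0ms: ALLOW
  req#2 t=0ms: ALLOW
  req#3 t=1ms: ALLOW
  req#4 t=2ms: DENY
  req#5 t=8ms: DENY
  req#6 t=10ms: ALLOW
  req#7 t=11ms: ALLOW
  req#8 t=11ms: ALLOW
  req#9 t=11ms: DENY
  req#10 t=11ms: DENY
  req#11 t=12ms: DENY
  req#12 t=17ms: DENY
  req#13 t=18ms: DENY
  req#14 t=19ms: ALLOW

Answer: AAADDAAADDDDDA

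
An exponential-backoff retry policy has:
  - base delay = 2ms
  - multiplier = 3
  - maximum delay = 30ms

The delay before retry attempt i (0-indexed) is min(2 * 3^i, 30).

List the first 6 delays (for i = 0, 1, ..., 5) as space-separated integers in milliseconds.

Computing each delay:
  i=0: min(2*3^0, 30) = 2
  i=1: min(2*3^1, 30) = 6
  i=2: min(2*3^2, 30) = 18
  i=3: min(2*3^3, 30) = 30
  i=4: min(2*3^4, 30) = 30
  i=5: min(2*3^5, 30) = 30

Answer: 2 6 18 30 30 30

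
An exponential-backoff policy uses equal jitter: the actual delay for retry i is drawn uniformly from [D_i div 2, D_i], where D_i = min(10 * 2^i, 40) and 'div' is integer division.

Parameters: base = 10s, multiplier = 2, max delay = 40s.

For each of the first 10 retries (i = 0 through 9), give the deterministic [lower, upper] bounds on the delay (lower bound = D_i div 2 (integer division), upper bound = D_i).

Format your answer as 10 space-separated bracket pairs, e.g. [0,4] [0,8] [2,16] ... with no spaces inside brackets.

Answer: [5,10] [10,20] [20,40] [20,40] [20,40] [20,40] [20,40] [20,40] [20,40] [20,40]

Derivation:
Computing bounds per retry:
  i=0: D_i=min(10*2^0,40)=10, bounds=[5,10]
  i=1: D_i=min(10*2^1,40)=20, bounds=[10,20]
  i=2: D_i=min(10*2^2,40)=40, bounds=[20,40]
  i=3: D_i=min(10*2^3,40)=40, bounds=[20,40]
  i=4: D_i=min(10*2^4,40)=40, bounds=[20,40]
  i=5: D_i=min(10*2^5,40)=40, bounds=[20,40]
  i=6: D_i=min(10*2^6,40)=40, bounds=[20,40]
  i=7: D_i=min(10*2^7,40)=40, bounds=[20,40]
  i=8: D_i=min(10*2^8,40)=40, bounds=[20,40]
  i=9: D_i=min(10*2^9,40)=40, bounds=[20,40]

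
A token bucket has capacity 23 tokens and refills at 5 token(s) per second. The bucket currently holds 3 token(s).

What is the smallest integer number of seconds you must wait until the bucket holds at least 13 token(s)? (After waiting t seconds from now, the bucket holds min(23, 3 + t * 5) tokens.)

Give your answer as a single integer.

Need 3 + t * 5 >= 13, so t >= 10/5.
Smallest integer t = ceil(10/5) = 2.

Answer: 2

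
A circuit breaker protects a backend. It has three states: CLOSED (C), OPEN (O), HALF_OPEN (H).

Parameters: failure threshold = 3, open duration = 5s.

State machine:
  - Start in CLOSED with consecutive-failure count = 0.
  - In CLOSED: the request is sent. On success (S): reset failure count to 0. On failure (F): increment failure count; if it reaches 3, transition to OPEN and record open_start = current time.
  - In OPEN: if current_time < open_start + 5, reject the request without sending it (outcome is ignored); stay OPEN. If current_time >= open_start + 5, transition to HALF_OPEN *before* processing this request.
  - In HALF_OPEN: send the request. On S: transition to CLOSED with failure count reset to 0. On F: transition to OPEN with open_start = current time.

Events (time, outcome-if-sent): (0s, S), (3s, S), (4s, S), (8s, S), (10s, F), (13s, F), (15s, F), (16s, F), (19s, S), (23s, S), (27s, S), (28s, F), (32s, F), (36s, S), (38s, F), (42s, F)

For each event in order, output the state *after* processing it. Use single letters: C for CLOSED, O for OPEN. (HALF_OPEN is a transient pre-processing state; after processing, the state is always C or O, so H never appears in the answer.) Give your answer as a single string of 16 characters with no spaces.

Answer: CCCCCCOOOCCCCCCC

Derivation:
State after each event:
  event#1 t=0s outcome=S: state=CLOSED
  event#2 t=3s outcome=S: state=CLOSED
  event#3 t=4s outcome=S: state=CLOSED
  event#4 t=8s outcome=S: state=CLOSED
  event#5 t=10s outcome=F: state=CLOSED
  event#6 t=13s outcome=F: state=CLOSED
  event#7 t=15s outcome=F: state=OPEN
  event#8 t=16s outcome=F: state=OPEN
  event#9 t=19s outcome=S: state=OPEN
  event#10 t=23s outcome=S: state=CLOSED
  event#11 t=27s outcome=S: state=CLOSED
  event#12 t=28s outcome=F: state=CLOSED
  event#13 t=32s outcome=F: state=CLOSED
  event#14 t=36s outcome=S: state=CLOSED
  event#15 t=38s outcome=F: state=CLOSED
  event#16 t=42s outcome=F: state=CLOSED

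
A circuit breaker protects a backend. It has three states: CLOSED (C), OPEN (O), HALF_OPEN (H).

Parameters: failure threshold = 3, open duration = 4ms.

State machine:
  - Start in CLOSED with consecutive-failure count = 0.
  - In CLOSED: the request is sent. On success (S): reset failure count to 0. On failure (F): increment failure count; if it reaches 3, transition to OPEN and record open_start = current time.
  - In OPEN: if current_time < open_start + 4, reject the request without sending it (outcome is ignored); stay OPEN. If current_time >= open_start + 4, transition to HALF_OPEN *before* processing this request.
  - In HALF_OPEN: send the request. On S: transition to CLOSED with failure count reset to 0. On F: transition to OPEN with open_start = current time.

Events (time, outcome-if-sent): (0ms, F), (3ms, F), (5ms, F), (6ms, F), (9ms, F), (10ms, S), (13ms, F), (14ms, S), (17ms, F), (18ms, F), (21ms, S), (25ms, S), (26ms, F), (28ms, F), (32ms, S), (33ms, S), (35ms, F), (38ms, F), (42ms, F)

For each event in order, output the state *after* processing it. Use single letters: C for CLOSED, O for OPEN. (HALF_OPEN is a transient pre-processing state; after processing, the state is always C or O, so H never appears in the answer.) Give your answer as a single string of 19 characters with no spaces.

Answer: CCOOOOOOOOCCCCCCCCO

Derivation:
State after each event:
  event#1 t=0ms outcome=F: state=CLOSED
  event#2 t=3ms outcome=F: state=CLOSED
  event#3 t=5ms outcome=F: state=OPEN
  event#4 t=6ms outcome=F: state=OPEN
  event#5 t=9ms outcome=F: state=OPEN
  event#6 t=10ms outcome=S: state=OPEN
  event#7 t=13ms outcome=F: state=OPEN
  event#8 t=14ms outcome=S: state=OPEN
  event#9 t=17ms outcome=F: state=OPEN
  event#10 t=18ms outcome=F: state=OPEN
  event#11 t=21ms outcome=S: state=CLOSED
  event#12 t=25ms outcome=S: state=CLOSED
  event#13 t=26ms outcome=F: state=CLOSED
  event#14 t=28ms outcome=F: state=CLOSED
  event#15 t=32ms outcome=S: state=CLOSED
  event#16 t=33ms outcome=S: state=CLOSED
  event#17 t=35ms outcome=F: state=CLOSED
  event#18 t=38ms outcome=F: state=CLOSED
  event#19 t=42ms outcome=F: state=OPEN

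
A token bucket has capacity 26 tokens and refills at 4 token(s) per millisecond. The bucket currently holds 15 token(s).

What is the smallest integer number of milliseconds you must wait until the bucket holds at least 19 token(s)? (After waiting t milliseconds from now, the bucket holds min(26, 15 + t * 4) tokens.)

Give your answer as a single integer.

Answer: 1

Derivation:
Need 15 + t * 4 >= 19, so t >= 4/4.
Smallest integer t = ceil(4/4) = 1.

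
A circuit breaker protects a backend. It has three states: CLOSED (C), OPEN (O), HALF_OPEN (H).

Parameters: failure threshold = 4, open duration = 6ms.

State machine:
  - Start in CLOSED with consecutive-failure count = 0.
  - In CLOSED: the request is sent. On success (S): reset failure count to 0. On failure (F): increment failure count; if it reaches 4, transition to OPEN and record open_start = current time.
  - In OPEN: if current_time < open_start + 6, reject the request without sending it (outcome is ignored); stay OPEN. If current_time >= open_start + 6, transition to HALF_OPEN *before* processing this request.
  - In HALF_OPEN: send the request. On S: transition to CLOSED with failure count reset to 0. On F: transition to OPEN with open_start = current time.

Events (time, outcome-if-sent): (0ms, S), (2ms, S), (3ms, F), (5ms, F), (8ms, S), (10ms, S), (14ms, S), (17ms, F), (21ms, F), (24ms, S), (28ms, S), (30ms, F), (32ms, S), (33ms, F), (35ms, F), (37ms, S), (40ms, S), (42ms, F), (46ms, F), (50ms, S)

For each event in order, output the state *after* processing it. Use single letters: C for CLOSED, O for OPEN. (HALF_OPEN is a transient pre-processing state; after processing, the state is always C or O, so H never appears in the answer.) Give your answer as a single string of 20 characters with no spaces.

State after each event:
  event#1 t=0ms outcome=S: state=CLOSED
  event#2 t=2ms outcome=S: state=CLOSED
  event#3 t=3ms outcome=F: state=CLOSED
  event#4 t=5ms outcome=F: state=CLOSED
  event#5 t=8ms outcome=S: state=CLOSED
  event#6 t=10ms outcome=S: state=CLOSED
  event#7 t=14ms outcome=S: state=CLOSED
  event#8 t=17ms outcome=F: state=CLOSED
  event#9 t=21ms outcome=F: state=CLOSED
  event#10 t=24ms outcome=S: state=CLOSED
  event#11 t=28ms outcome=S: state=CLOSED
  event#12 t=30ms outcome=F: state=CLOSED
  event#13 t=32ms outcome=S: state=CLOSED
  event#14 t=33ms outcome=F: state=CLOSED
  event#15 t=35ms outcome=F: state=CLOSED
  event#16 t=37ms outcome=S: state=CLOSED
  event#17 t=40ms outcome=S: state=CLOSED
  event#18 t=42ms outcome=F: state=CLOSED
  event#19 t=46ms outcome=F: state=CLOSED
  event#20 t=50ms outcome=S: state=CLOSED

Answer: CCCCCCCCCCCCCCCCCCCC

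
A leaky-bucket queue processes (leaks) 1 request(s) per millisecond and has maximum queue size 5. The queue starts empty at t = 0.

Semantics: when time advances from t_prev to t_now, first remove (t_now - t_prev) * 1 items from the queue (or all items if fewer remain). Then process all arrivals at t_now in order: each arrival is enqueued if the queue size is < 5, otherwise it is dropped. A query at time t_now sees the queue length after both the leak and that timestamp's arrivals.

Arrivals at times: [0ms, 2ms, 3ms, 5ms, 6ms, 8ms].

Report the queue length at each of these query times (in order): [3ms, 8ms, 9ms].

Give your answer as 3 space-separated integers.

Queue lengths at query times:
  query t=3ms: backlog = 1
  query t=8ms: backlog = 1
  query t=9ms: backlog = 0

Answer: 1 1 0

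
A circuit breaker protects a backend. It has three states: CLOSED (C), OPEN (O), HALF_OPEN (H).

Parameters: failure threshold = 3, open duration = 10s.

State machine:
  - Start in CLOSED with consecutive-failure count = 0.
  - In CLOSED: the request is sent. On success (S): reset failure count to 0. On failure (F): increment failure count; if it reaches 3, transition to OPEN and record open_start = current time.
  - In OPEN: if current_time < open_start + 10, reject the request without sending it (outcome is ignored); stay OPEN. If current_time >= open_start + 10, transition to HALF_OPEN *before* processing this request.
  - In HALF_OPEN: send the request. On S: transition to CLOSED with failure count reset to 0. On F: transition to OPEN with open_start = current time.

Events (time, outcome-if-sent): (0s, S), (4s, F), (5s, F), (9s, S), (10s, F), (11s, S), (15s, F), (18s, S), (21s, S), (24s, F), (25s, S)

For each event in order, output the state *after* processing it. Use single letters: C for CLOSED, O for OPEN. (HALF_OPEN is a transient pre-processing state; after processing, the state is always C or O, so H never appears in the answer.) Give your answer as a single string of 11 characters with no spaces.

State after each event:
  event#1 t=0s outcome=S: state=CLOSED
  event#2 t=4s outcome=F: state=CLOSED
  event#3 t=5s outcome=F: state=CLOSED
  event#4 t=9s outcome=S: state=CLOSED
  event#5 t=10s outcome=F: state=CLOSED
  event#6 t=11s outcome=S: state=CLOSED
  event#7 t=15s outcome=F: state=CLOSED
  event#8 t=18s outcome=S: state=CLOSED
  event#9 t=21s outcome=S: state=CLOSED
  event#10 t=24s outcome=F: state=CLOSED
  event#11 t=25s outcome=S: state=CLOSED

Answer: CCCCCCCCCCC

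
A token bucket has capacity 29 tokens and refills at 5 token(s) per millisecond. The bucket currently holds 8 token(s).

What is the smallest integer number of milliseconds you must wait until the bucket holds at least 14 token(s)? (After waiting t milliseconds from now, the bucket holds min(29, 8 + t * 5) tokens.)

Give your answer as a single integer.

Answer: 2

Derivation:
Need 8 + t * 5 >= 14, so t >= 6/5.
Smallest integer t = ceil(6/5) = 2.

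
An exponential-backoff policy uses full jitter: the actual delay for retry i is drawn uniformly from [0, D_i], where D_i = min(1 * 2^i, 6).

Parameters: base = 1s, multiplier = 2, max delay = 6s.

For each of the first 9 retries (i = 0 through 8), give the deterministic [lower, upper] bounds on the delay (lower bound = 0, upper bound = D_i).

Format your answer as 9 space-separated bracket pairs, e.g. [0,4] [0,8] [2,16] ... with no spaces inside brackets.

Computing bounds per retry:
  i=0: D_i=min(1*2^0,6)=1, bounds=[0,1]
  i=1: D_i=min(1*2^1,6)=2, bounds=[0,2]
  i=2: D_i=min(1*2^2,6)=4, bounds=[0,4]
  i=3: D_i=min(1*2^3,6)=6, bounds=[0,6]
  i=4: D_i=min(1*2^4,6)=6, bounds=[0,6]
  i=5: D_i=min(1*2^5,6)=6, bounds=[0,6]
  i=6: D_i=min(1*2^6,6)=6, bounds=[0,6]
  i=7: D_i=min(1*2^7,6)=6, bounds=[0,6]
  i=8: D_i=min(1*2^8,6)=6, bounds=[0,6]

Answer: [0,1] [0,2] [0,4] [0,6] [0,6] [0,6] [0,6] [0,6] [0,6]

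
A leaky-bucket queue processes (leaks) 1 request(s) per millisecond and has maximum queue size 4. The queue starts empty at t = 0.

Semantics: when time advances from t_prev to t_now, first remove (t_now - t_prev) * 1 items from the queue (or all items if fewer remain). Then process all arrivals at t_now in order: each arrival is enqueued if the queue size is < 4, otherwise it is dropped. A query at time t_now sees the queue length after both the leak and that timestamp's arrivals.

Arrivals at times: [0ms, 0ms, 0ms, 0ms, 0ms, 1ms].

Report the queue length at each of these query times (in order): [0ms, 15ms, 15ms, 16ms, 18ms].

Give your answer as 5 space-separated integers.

Queue lengths at query times:
  query t=0ms: backlog = 4
  query t=15ms: backlog = 0
  query t=15ms: backlog = 0
  query t=16ms: backlog = 0
  query t=18ms: backlog = 0

Answer: 4 0 0 0 0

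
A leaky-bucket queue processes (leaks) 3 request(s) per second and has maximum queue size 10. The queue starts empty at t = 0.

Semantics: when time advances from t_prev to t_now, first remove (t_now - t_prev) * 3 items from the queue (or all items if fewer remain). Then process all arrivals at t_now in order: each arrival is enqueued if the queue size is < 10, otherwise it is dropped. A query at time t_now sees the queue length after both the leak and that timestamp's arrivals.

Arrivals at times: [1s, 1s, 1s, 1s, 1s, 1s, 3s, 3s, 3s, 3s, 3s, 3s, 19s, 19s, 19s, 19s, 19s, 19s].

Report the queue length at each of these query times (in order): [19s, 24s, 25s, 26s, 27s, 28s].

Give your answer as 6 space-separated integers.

Answer: 6 0 0 0 0 0

Derivation:
Queue lengths at query times:
  query t=19s: backlog = 6
  query t=24s: backlog = 0
  query t=25s: backlog = 0
  query t=26s: backlog = 0
  query t=27s: backlog = 0
  query t=28s: backlog = 0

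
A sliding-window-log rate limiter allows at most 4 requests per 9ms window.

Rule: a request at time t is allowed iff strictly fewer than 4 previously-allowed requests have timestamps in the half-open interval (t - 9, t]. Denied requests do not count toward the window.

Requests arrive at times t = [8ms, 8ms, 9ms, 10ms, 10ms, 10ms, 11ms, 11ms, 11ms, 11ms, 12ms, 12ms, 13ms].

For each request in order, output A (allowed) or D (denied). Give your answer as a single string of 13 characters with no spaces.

Answer: AAAADDDDDDDDD

Derivation:
Tracking allowed requests in the window:
  req#1 t=8ms: ALLOW
  req#2 t=8ms: ALLOW
  req#3 t=9ms: ALLOW
  req#4 t=10ms: ALLOW
  req#5 t=10ms: DENY
  req#6 t=10ms: DENY
  req#7 t=11ms: DENY
  req#8 t=11ms: DENY
  req#9 t=11ms: DENY
  req#10 t=11ms: DENY
  req#11 t=12ms: DENY
  req#12 t=12ms: DENY
  req#13 t=13ms: DENY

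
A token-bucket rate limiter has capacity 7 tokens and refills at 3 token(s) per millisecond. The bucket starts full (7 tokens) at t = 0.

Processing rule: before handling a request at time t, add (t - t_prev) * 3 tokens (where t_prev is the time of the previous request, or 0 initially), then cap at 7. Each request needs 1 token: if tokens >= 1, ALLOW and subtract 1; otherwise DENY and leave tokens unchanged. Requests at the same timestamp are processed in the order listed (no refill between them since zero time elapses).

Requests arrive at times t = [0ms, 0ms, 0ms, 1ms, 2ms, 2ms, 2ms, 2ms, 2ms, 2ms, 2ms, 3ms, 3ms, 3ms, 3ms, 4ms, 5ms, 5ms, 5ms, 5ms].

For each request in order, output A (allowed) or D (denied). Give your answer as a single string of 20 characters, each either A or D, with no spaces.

Answer: AAAAAAAAAAAAAADAAAAA

Derivation:
Simulating step by step:
  req#1 t=0ms: ALLOW
  req#2 t=0ms: ALLOW
  req#3 t=0ms: ALLOW
  req#4 t=1ms: ALLOW
  req#5 t=2ms: ALLOW
  req#6 t=2ms: ALLOW
  req#7 t=2ms: ALLOW
  req#8 t=2ms: ALLOW
  req#9 t=2ms: ALLOW
  req#10 t=2ms: ALLOW
  req#11 t=2ms: ALLOW
  req#12 t=3ms: ALLOW
  req#13 t=3ms: ALLOW
  req#14 t=3ms: ALLOW
  req#15 t=3ms: DENY
  req#16 t=4ms: ALLOW
  req#17 t=5ms: ALLOW
  req#18 t=5ms: ALLOW
  req#19 t=5ms: ALLOW
  req#20 t=5ms: ALLOW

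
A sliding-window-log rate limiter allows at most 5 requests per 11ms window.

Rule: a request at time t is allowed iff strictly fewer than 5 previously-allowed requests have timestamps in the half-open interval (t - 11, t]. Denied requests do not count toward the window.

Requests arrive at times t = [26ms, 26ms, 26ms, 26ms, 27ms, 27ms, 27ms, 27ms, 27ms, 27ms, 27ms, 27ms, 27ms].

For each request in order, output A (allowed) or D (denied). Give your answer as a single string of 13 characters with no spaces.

Answer: AAAAADDDDDDDD

Derivation:
Tracking allowed requests in the window:
  req#1 t=26ms: ALLOW
  req#2 t=26ms: ALLOW
  req#3 t=26ms: ALLOW
  req#4 t=26ms: ALLOW
  req#5 t=27ms: ALLOW
  req#6 t=27ms: DENY
  req#7 t=27ms: DENY
  req#8 t=27ms: DENY
  req#9 t=27ms: DENY
  req#10 t=27ms: DENY
  req#11 t=27ms: DENY
  req#12 t=27ms: DENY
  req#13 t=27ms: DENY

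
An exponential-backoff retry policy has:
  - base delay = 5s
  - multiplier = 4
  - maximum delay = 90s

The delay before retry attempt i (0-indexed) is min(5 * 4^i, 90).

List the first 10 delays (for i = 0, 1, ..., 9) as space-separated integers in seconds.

Answer: 5 20 80 90 90 90 90 90 90 90

Derivation:
Computing each delay:
  i=0: min(5*4^0, 90) = 5
  i=1: min(5*4^1, 90) = 20
  i=2: min(5*4^2, 90) = 80
  i=3: min(5*4^3, 90) = 90
  i=4: min(5*4^4, 90) = 90
  i=5: min(5*4^5, 90) = 90
  i=6: min(5*4^6, 90) = 90
  i=7: min(5*4^7, 90) = 90
  i=8: min(5*4^8, 90) = 90
  i=9: min(5*4^9, 90) = 90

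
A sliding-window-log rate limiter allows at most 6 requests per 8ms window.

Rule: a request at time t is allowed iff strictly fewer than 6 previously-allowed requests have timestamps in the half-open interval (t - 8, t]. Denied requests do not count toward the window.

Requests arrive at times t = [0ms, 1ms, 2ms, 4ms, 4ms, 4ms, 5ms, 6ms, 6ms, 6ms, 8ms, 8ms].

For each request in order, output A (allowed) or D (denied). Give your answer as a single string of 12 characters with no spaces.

Answer: AAAAAADDDDAD

Derivation:
Tracking allowed requests in the window:
  req#1 t=0ms: ALLOW
  req#2 t=1ms: ALLOW
  req#3 t=2ms: ALLOW
  req#4 t=4ms: ALLOW
  req#5 t=4ms: ALLOW
  req#6 t=4ms: ALLOW
  req#7 t=5ms: DENY
  req#8 t=6ms: DENY
  req#9 t=6ms: DENY
  req#10 t=6ms: DENY
  req#11 t=8ms: ALLOW
  req#12 t=8ms: DENY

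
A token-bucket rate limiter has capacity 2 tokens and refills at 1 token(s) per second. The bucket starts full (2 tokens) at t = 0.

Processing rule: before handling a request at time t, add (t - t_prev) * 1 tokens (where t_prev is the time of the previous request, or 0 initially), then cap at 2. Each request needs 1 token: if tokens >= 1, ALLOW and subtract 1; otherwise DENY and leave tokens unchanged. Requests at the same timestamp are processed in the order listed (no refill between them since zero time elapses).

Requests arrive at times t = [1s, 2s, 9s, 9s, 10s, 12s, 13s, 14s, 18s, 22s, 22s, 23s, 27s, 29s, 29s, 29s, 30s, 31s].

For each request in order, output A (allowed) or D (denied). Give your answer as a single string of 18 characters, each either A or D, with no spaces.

Answer: AAAAAAAAAAAAAAADAA

Derivation:
Simulating step by step:
  req#1 t=1s: ALLOW
  req#2 t=2s: ALLOW
  req#3 t=9s: ALLOW
  req#4 t=9s: ALLOW
  req#5 t=10s: ALLOW
  req#6 t=12s: ALLOW
  req#7 t=13s: ALLOW
  req#8 t=14s: ALLOW
  req#9 t=18s: ALLOW
  req#10 t=22s: ALLOW
  req#11 t=22s: ALLOW
  req#12 t=23s: ALLOW
  req#13 t=27s: ALLOW
  req#14 t=29s: ALLOW
  req#15 t=29s: ALLOW
  req#16 t=29s: DENY
  req#17 t=30s: ALLOW
  req#18 t=31s: ALLOW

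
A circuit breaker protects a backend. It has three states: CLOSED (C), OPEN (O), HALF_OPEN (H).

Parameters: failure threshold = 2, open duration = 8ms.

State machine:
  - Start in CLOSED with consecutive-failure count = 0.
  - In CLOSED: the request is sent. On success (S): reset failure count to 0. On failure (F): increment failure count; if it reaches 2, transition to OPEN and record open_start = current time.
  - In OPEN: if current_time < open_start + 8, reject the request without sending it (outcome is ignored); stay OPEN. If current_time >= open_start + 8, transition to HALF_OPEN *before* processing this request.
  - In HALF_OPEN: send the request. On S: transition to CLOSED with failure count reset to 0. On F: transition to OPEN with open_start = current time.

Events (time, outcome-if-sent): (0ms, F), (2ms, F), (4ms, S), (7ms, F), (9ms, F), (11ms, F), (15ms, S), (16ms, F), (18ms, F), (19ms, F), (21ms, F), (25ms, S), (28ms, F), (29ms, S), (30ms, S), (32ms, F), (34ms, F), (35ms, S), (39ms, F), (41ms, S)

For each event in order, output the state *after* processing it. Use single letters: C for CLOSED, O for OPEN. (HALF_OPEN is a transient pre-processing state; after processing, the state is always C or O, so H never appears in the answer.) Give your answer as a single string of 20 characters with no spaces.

Answer: COOOOOOOOOOOOOOOOOOO

Derivation:
State after each event:
  event#1 t=0ms outcome=F: state=CLOSED
  event#2 t=2ms outcome=F: state=OPEN
  event#3 t=4ms outcome=S: state=OPEN
  event#4 t=7ms outcome=F: state=OPEN
  event#5 t=9ms outcome=F: state=OPEN
  event#6 t=11ms outcome=F: state=OPEN
  event#7 t=15ms outcome=S: state=OPEN
  event#8 t=16ms outcome=F: state=OPEN
  event#9 t=18ms outcome=F: state=OPEN
  event#10 t=19ms outcome=F: state=OPEN
  event#11 t=21ms outcome=F: state=OPEN
  event#12 t=25ms outcome=S: state=OPEN
  event#13 t=28ms outcome=F: state=OPEN
  event#14 t=29ms outcome=S: state=OPEN
  event#15 t=30ms outcome=S: state=OPEN
  event#16 t=32ms outcome=F: state=OPEN
  event#17 t=34ms outcome=F: state=OPEN
  event#18 t=35ms outcome=S: state=OPEN
  event#19 t=39ms outcome=F: state=OPEN
  event#20 t=41ms outcome=S: state=OPEN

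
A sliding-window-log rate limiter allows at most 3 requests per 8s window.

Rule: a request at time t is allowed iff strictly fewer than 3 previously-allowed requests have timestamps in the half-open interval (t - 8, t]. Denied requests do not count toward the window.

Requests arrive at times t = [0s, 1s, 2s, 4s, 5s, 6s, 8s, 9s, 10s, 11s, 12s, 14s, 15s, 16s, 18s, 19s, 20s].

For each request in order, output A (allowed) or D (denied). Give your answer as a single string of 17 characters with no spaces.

Answer: AAADDDAAADDDDAAAD

Derivation:
Tracking allowed requests in the window:
  req#1 t=0s: ALLOW
  req#2 t=1s: ALLOW
  req#3 t=2s: ALLOW
  req#4 t=4s: DENY
  req#5 t=5s: DENY
  req#6 t=6s: DENY
  req#7 t=8s: ALLOW
  req#8 t=9s: ALLOW
  req#9 t=10s: ALLOW
  req#10 t=11s: DENY
  req#11 t=12s: DENY
  req#12 t=14s: DENY
  req#13 t=15s: DENY
  req#14 t=16s: ALLOW
  req#15 t=18s: ALLOW
  req#16 t=19s: ALLOW
  req#17 t=20s: DENY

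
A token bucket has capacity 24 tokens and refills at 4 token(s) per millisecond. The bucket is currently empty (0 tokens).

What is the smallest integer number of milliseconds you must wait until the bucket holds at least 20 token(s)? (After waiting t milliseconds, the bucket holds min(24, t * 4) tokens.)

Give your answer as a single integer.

Need t * 4 >= 20, so t >= 20/4.
Smallest integer t = ceil(20/4) = 5.

Answer: 5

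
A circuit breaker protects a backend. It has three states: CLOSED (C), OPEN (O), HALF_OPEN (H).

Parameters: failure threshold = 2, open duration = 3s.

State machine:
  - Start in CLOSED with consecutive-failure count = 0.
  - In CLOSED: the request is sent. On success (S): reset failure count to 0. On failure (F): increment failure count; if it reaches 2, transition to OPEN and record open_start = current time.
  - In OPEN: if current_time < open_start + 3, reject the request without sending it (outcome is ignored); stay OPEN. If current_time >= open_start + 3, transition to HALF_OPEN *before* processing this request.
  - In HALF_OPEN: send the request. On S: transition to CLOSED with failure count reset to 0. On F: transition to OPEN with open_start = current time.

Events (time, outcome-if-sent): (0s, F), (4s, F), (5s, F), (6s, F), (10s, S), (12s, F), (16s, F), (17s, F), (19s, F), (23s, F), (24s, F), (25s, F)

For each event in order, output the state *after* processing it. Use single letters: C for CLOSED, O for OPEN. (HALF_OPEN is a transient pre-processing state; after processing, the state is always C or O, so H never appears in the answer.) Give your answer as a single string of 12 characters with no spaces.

Answer: COOOCCOOOOOO

Derivation:
State after each event:
  event#1 t=0s outcome=F: state=CLOSED
  event#2 t=4s outcome=F: state=OPEN
  event#3 t=5s outcome=F: state=OPEN
  event#4 t=6s outcome=F: state=OPEN
  event#5 t=10s outcome=S: state=CLOSED
  event#6 t=12s outcome=F: state=CLOSED
  event#7 t=16s outcome=F: state=OPEN
  event#8 t=17s outcome=F: state=OPEN
  event#9 t=19s outcome=F: state=OPEN
  event#10 t=23s outcome=F: state=OPEN
  event#11 t=24s outcome=F: state=OPEN
  event#12 t=25s outcome=F: state=OPEN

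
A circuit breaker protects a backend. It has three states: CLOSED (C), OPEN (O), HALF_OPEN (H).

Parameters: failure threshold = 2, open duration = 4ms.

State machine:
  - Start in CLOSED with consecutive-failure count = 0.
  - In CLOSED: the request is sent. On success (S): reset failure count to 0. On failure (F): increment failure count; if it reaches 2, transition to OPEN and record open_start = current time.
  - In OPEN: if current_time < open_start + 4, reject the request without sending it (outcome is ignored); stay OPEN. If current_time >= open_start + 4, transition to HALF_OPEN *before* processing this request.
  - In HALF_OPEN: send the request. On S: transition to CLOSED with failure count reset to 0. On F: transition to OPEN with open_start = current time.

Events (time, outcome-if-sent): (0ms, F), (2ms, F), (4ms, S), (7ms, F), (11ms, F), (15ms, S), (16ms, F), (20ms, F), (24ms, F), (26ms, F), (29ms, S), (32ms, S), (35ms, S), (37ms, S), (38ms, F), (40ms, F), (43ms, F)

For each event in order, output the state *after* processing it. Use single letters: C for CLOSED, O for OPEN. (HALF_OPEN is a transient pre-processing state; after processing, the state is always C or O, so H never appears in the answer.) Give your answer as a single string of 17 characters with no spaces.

Answer: COOOOCCOOOCCCCCOO

Derivation:
State after each event:
  event#1 t=0ms outcome=F: state=CLOSED
  event#2 t=2ms outcome=F: state=OPEN
  event#3 t=4ms outcome=S: state=OPEN
  event#4 t=7ms outcome=F: state=OPEN
  event#5 t=11ms outcome=F: state=OPEN
  event#6 t=15ms outcome=S: state=CLOSED
  event#7 t=16ms outcome=F: state=CLOSED
  event#8 t=20ms outcome=F: state=OPEN
  event#9 t=24ms outcome=F: state=OPEN
  event#10 t=26ms outcome=F: state=OPEN
  event#11 t=29ms outcome=S: state=CLOSED
  event#12 t=32ms outcome=S: state=CLOSED
  event#13 t=35ms outcome=S: state=CLOSED
  event#14 t=37ms outcome=S: state=CLOSED
  event#15 t=38ms outcome=F: state=CLOSED
  event#16 t=40ms outcome=F: state=OPEN
  event#17 t=43ms outcome=F: state=OPEN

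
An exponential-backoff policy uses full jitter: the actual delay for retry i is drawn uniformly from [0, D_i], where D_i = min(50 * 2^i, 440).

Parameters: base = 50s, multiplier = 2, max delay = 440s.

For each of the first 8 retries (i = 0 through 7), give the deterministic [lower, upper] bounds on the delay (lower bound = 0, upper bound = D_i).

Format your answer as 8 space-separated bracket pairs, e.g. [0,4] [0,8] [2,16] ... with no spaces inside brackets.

Answer: [0,50] [0,100] [0,200] [0,400] [0,440] [0,440] [0,440] [0,440]

Derivation:
Computing bounds per retry:
  i=0: D_i=min(50*2^0,440)=50, bounds=[0,50]
  i=1: D_i=min(50*2^1,440)=100, bounds=[0,100]
  i=2: D_i=min(50*2^2,440)=200, bounds=[0,200]
  i=3: D_i=min(50*2^3,440)=400, bounds=[0,400]
  i=4: D_i=min(50*2^4,440)=440, bounds=[0,440]
  i=5: D_i=min(50*2^5,440)=440, bounds=[0,440]
  i=6: D_i=min(50*2^6,440)=440, bounds=[0,440]
  i=7: D_i=min(50*2^7,440)=440, bounds=[0,440]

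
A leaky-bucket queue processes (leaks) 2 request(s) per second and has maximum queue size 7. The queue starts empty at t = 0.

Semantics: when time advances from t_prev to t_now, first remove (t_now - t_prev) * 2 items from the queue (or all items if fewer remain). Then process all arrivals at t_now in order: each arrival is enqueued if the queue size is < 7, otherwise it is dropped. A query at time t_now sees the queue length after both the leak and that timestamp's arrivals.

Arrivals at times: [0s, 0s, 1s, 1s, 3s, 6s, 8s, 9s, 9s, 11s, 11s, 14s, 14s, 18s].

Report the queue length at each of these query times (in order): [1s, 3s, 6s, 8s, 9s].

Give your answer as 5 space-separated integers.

Queue lengths at query times:
  query t=1s: backlog = 2
  query t=3s: backlog = 1
  query t=6s: backlog = 1
  query t=8s: backlog = 1
  query t=9s: backlog = 2

Answer: 2 1 1 1 2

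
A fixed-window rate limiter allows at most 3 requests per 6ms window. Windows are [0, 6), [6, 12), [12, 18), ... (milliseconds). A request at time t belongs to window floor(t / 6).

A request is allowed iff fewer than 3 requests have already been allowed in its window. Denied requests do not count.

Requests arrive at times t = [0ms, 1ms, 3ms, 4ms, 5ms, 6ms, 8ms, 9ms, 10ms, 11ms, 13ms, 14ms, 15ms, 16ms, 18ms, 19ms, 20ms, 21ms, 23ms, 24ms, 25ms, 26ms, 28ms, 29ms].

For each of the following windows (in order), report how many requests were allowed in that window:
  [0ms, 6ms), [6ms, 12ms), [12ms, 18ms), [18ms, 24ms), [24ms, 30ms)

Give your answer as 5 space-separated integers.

Answer: 3 3 3 3 3

Derivation:
Processing requests:
  req#1 t=0ms (window 0): ALLOW
  req#2 t=1ms (window 0): ALLOW
  req#3 t=3ms (window 0): ALLOW
  req#4 t=4ms (window 0): DENY
  req#5 t=5ms (window 0): DENY
  req#6 t=6ms (window 1): ALLOW
  req#7 t=8ms (window 1): ALLOW
  req#8 t=9ms (window 1): ALLOW
  req#9 t=10ms (window 1): DENY
  req#10 t=11ms (window 1): DENY
  req#11 t=13ms (window 2): ALLOW
  req#12 t=14ms (window 2): ALLOW
  req#13 t=15ms (window 2): ALLOW
  req#14 t=16ms (window 2): DENY
  req#15 t=18ms (window 3): ALLOW
  req#16 t=19ms (window 3): ALLOW
  req#17 t=20ms (window 3): ALLOW
  req#18 t=21ms (window 3): DENY
  req#19 t=23ms (window 3): DENY
  req#20 t=24ms (window 4): ALLOW
  req#21 t=25ms (window 4): ALLOW
  req#22 t=26ms (window 4): ALLOW
  req#23 t=28ms (window 4): DENY
  req#24 t=29ms (window 4): DENY

Allowed counts by window: 3 3 3 3 3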